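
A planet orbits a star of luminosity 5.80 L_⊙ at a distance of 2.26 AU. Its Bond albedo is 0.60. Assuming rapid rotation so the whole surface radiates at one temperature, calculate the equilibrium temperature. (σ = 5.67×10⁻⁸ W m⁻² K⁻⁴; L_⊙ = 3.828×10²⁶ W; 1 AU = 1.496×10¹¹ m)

T_eq ≈ 228 K

d = 2.26 AU = 3.38×10¹¹ m.
L = 5.80 × 3.828×10²⁶ = 2.22×10²⁷ W.
Flux: S = L/(4πd²) = 2.22×10²⁷/(4π×(3.38×10¹¹)²) = 1550 W m⁻².
Energy balance: absorbed = emitted ⇒ πR²·S(1−A) = 4πR²·σT_eq⁴, so T_eq⁴ = S(1−A)/(4σ).
T_eq = [1550 × 0.40 / (4 × 5.67×10⁻⁸)]^(1/4) = (2.73×10⁹)^(1/4) = 228 K.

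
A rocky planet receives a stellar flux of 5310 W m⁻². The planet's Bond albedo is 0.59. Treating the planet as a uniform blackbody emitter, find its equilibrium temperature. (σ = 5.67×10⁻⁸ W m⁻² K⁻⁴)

T_eq ≈ 313 K

Energy balance: absorbed = emitted ⇒ πR²·S(1−A) = 4πR²·σT_eq⁴, so T_eq⁴ = S(1−A)/(4σ).
T_eq = [5310 × 0.41 / (4 × 5.67×10⁻⁸)]^(1/4) = (9.60×10⁹)^(1/4) = 313 K.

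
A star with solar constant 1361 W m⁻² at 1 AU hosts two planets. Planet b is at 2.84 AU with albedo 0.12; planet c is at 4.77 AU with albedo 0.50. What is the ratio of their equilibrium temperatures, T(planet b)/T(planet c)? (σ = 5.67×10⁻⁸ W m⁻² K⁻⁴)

T_eq = [S₀(1−A)/(4σd²)]^(1/4), so T ∝ (1−A)^(1/4) / √d.
T₁ = [1361×0.88/(4×5.67×10⁻⁸×2.84²)]^(1/4) = 159.96 K.
T₂ = [1361×0.50/(4×5.67×10⁻⁸×4.77²)]^(1/4) = 107.16 K.

T₁/T₂ ≈ 1.493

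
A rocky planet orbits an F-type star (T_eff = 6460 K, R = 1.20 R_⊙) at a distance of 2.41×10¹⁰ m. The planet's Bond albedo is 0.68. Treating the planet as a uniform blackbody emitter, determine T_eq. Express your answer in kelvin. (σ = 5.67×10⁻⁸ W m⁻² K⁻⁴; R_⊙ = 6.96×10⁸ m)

T_eq ≈ 640 K

R_⋆ = 1.20 × 6.96×10⁸ = 8.35×10⁸ m.
L = 4πR_⋆²σT_⋆⁴ = 4π(8.35×10⁸)² × 5.67×10⁻⁸ × (6460)⁴ = 8.66×10²⁶ W.
S = L/(4πd²) = 1.19×10⁵ W m⁻².
Energy balance: absorbed = emitted ⇒ πR²·S(1−A) = 4πR²·σT_eq⁴, so T_eq⁴ = S(1−A)/(4σ).
T_eq = [1.19×10⁵ × 0.32 / (4 × 5.67×10⁻⁸)]^(1/4) = (1.67×10¹¹)^(1/4) = 640 K.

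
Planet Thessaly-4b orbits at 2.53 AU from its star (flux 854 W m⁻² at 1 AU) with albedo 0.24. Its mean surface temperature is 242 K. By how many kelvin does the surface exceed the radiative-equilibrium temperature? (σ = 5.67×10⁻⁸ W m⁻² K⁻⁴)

ΔT ≈ 96.6 K

S = 854/2.53² = 133.4 W m⁻².
T_eq = [S(1−A)/(4σ)]^(1/4) = [133.4×0.76/(4×5.67×10⁻⁸)]^(1/4) = 145.4 K.
ΔT = T_surf − T_eq = 242 − 145.4.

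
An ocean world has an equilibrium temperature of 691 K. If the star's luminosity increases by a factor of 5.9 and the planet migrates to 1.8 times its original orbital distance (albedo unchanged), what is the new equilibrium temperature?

T_eq ≈ 803 K

T_eq ∝ L^(1/4) · d^(−1/2).
T′ = 691 × 5.9^(1/4) / 1.8^(1/2) = 803 K.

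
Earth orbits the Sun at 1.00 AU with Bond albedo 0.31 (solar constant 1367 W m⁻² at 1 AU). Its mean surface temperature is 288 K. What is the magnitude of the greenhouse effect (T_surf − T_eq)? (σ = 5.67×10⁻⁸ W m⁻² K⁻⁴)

S = 1367/1.00² = 1367 W m⁻².
T_eq = [S(1−A)/(4σ)]^(1/4) = [1367×0.69/(4×5.67×10⁻⁸)]^(1/4) = 253.9 K.
ΔT = T_surf − T_eq = 288 − 253.9.

ΔT ≈ 34.1 K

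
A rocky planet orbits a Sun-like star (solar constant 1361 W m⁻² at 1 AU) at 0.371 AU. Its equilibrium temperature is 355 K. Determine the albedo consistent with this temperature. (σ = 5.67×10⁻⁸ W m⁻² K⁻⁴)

A ≈ 0.64

Flux at 0.371 AU: S = 1361/0.371² = 9890 W m⁻².
From T_eq⁴ = S(1−A)/(4σ): 1−A = 4σT_eq⁴/S.
1−A = 4 × 5.67×10⁻⁸ × (355)⁴ / 9890 = 0.364.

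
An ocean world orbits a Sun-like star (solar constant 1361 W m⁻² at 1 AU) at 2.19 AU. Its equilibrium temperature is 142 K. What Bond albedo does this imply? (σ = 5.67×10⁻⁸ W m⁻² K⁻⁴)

Flux at 2.19 AU: S = 1361/2.19² = 284 W m⁻².
From T_eq⁴ = S(1−A)/(4σ): 1−A = 4σT_eq⁴/S.
1−A = 4 × 5.67×10⁻⁸ × (142)⁴ / 284 = 0.325.

A ≈ 0.68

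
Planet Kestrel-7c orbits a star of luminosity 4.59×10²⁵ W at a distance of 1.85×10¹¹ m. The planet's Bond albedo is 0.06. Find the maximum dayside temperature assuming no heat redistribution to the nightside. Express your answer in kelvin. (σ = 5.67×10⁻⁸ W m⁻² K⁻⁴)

Flux: S = L/(4πd²) = 4.59×10²⁵/(4π×(1.85×10¹¹)²) = 107 W m⁻².
With no redistribution each surface element balances locally: S(1−A) = σT⁴.
T = [107 × 0.94 / 5.67×10⁻⁸]^(1/4) = (1.77×10⁹)^(1/4) = 205 K.

T_ss ≈ 205 K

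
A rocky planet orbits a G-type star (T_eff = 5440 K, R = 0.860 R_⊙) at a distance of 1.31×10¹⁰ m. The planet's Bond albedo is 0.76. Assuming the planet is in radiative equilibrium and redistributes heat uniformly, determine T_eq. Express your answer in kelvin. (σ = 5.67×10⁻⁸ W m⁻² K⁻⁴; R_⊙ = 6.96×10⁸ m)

T_eq ≈ 576 K

R_⋆ = 0.860 × 6.96×10⁸ = 5.99×10⁸ m.
L = 4πR_⋆²σT_⋆⁴ = 4π(5.99×10⁸)² × 5.67×10⁻⁸ × (5440)⁴ = 2.24×10²⁶ W.
S = L/(4πd²) = 1.04×10⁵ W m⁻².
Energy balance: absorbed = emitted ⇒ πR²·S(1−A) = 4πR²·σT_eq⁴, so T_eq⁴ = S(1−A)/(4σ).
T_eq = [1.04×10⁵ × 0.24 / (4 × 5.67×10⁻⁸)]^(1/4) = (1.10×10¹¹)^(1/4) = 576 K.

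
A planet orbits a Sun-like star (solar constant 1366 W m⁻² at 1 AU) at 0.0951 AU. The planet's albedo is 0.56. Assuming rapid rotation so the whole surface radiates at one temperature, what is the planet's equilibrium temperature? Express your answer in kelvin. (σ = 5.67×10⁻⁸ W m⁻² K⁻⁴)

Flux at 0.0951 AU: S = 1366/0.0951² = 1.51×10⁵ W m⁻².
Energy balance: absorbed = emitted ⇒ πR²·S(1−A) = 4πR²·σT_eq⁴, so T_eq⁴ = S(1−A)/(4σ).
T_eq = [1.51×10⁵ × 0.44 / (4 × 5.67×10⁻⁸)]^(1/4) = (2.93×10¹¹)^(1/4) = 736 K.

T_eq ≈ 736 K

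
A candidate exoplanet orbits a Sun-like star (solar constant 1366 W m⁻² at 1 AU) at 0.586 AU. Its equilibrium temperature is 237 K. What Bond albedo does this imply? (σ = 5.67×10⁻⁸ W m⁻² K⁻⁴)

A ≈ 0.82

Flux at 0.586 AU: S = 1366/0.586² = 3980 W m⁻².
From T_eq⁴ = S(1−A)/(4σ): 1−A = 4σT_eq⁴/S.
1−A = 4 × 5.67×10⁻⁸ × (237)⁴ / 3980 = 0.180.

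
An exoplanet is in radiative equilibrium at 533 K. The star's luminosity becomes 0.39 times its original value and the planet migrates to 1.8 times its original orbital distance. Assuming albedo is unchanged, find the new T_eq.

T_eq ∝ L^(1/4) · d^(−1/2).
T′ = 533 × 0.39^(1/4) / 1.8^(1/2) = 314 K.

T_eq ≈ 314 K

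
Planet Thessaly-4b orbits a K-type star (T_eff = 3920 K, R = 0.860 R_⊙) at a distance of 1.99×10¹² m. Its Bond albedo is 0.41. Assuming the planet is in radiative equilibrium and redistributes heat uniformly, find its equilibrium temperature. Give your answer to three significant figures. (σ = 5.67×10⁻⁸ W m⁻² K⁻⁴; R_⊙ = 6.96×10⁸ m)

T_eq ≈ 42.1 K

R_⋆ = 0.860 × 6.96×10⁸ = 5.99×10⁸ m.
L = 4πR_⋆²σT_⋆⁴ = 4π(5.99×10⁸)² × 5.67×10⁻⁸ × (3920)⁴ = 6.03×10²⁵ W.
S = L/(4πd²) = 1.21 W m⁻².
Energy balance: absorbed = emitted ⇒ πR²·S(1−A) = 4πR²·σT_eq⁴, so T_eq⁴ = S(1−A)/(4σ).
T_eq = [1.21 × 0.59 / (4 × 5.67×10⁻⁸)]^(1/4) = (3.15×10⁶)^(1/4) = 42.1 K.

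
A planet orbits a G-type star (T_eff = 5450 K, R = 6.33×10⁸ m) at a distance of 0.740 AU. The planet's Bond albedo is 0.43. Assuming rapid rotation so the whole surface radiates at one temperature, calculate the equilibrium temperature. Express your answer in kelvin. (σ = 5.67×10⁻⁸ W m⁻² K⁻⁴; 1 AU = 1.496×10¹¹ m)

T_eq ≈ 253 K

d = 0.740 AU = 1.11×10¹¹ m.
L = 4πR_⋆²σT_⋆⁴ = 4π(6.33×10⁸)² × 5.67×10⁻⁸ × (5450)⁴ = 2.52×10²⁶ W.
S = L/(4πd²) = 1640 W m⁻².
Energy balance: absorbed = emitted ⇒ πR²·S(1−A) = 4πR²·σT_eq⁴, so T_eq⁴ = S(1−A)/(4σ).
T_eq = [1640 × 0.57 / (4 × 5.67×10⁻⁸)]^(1/4) = (4.11×10⁹)^(1/4) = 253 K.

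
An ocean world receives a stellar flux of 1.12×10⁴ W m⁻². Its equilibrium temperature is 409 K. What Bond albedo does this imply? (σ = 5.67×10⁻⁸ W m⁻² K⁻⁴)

From T_eq⁴ = S(1−A)/(4σ): 1−A = 4σT_eq⁴/S.
1−A = 4 × 5.67×10⁻⁸ × (409)⁴ / 1.12×10⁴ = 0.567.

A ≈ 0.43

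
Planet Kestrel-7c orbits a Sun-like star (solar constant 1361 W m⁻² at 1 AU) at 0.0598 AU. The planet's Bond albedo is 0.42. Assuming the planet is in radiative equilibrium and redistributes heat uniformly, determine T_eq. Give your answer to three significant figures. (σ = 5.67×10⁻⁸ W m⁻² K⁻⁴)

T_eq ≈ 993 K

Flux at 0.0598 AU: S = 1361/0.0598² = 3.81×10⁵ W m⁻².
Energy balance: absorbed = emitted ⇒ πR²·S(1−A) = 4πR²·σT_eq⁴, so T_eq⁴ = S(1−A)/(4σ).
T_eq = [3.81×10⁵ × 0.58 / (4 × 5.67×10⁻⁸)]^(1/4) = (9.73×10¹¹)^(1/4) = 993 K.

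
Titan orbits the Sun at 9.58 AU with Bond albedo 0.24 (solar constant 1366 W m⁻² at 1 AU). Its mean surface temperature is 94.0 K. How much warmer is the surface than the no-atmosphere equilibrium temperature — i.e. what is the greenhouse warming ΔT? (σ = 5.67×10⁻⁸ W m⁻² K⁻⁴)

S = 1366/9.58² = 14.88 W m⁻².
T_eq = [S(1−A)/(4σ)]^(1/4) = [14.88×0.76/(4×5.67×10⁻⁸)]^(1/4) = 84.0 K.
ΔT = T_surf − T_eq = 94 − 84.0.

ΔT ≈ 10.0 K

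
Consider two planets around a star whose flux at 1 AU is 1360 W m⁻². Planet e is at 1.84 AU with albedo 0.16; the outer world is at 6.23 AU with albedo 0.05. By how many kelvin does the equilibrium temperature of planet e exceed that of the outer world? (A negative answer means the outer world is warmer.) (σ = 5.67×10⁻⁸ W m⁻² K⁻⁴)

T_eq = [S₀(1−A)/(4σd²)]^(1/4), so T ∝ (1−A)^(1/4) / √d.
T₁ = [1360×0.84/(4×5.67×10⁻⁸×1.84²)]^(1/4) = 196.40 K.
T₂ = [1360×0.95/(4×5.67×10⁻⁸×6.23²)]^(1/4) = 110.07 K.

ΔT ≈ 86.3 K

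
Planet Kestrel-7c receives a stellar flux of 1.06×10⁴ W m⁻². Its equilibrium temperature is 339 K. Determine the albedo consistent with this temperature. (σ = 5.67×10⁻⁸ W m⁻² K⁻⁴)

From T_eq⁴ = S(1−A)/(4σ): 1−A = 4σT_eq⁴/S.
1−A = 4 × 5.67×10⁻⁸ × (339)⁴ / 1.06×10⁴ = 0.283.

A ≈ 0.72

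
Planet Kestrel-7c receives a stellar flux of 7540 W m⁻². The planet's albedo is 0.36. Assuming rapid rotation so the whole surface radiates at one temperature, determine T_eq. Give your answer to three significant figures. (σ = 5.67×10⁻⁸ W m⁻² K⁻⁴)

T_eq ≈ 382 K

Energy balance: absorbed = emitted ⇒ πR²·S(1−A) = 4πR²·σT_eq⁴, so T_eq⁴ = S(1−A)/(4σ).
T_eq = [7540 × 0.64 / (4 × 5.67×10⁻⁸)]^(1/4) = (2.13×10¹⁰)^(1/4) = 382 K.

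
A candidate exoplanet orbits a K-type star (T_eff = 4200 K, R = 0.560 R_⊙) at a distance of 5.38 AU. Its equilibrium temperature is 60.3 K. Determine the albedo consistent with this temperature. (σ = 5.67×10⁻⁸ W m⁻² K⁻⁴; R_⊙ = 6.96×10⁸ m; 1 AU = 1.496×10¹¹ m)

R_⋆ = 0.560 × 6.96×10⁸ = 3.90×10⁸ m.
d = 5.38 AU = 8.05×10¹¹ m.
L = 4πR_⋆²σT_⋆⁴ = 4π(3.90×10⁸)² × 5.67×10⁻⁸ × (4200)⁴ = 3.37×10²⁵ W.
S = L/(4πd²) = 4.14 W m⁻².
From T_eq⁴ = S(1−A)/(4σ): 1−A = 4σT_eq⁴/S.
1−A = 4 × 5.67×10⁻⁸ × (60.3)⁴ / 4.14 = 0.725.

A ≈ 0.28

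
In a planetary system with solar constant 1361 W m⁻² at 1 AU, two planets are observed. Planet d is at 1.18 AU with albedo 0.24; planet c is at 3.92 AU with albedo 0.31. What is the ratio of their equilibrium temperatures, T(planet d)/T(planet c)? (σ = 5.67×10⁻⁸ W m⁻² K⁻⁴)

T_eq = [S₀(1−A)/(4σd²)]^(1/4), so T ∝ (1−A)^(1/4) / √d.
T₁ = [1361×0.76/(4×5.67×10⁻⁸×1.18²)]^(1/4) = 239.23 K.
T₂ = [1361×0.69/(4×5.67×10⁻⁸×3.92²)]^(1/4) = 128.12 K.

T₁/T₂ ≈ 1.867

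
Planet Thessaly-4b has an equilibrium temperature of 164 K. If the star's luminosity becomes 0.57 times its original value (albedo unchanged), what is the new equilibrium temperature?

T_eq ∝ L^(1/4) · d^(−1/2).
T′ = 164 × 0.57^(1/4) = 142 K.

T_eq ≈ 142 K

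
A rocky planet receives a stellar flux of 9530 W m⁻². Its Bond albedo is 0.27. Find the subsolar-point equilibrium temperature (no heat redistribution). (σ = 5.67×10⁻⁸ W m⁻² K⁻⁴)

T_ss ≈ 592 K

At the subsolar point the surface absorbs S(1−A) and emits σT⁴ per unit area — no factor of 4, since only the local patch is in balance.
T = [9530 × 0.73 / 5.67×10⁻⁸]^(1/4) = (1.23×10¹¹)^(1/4) = 592 K.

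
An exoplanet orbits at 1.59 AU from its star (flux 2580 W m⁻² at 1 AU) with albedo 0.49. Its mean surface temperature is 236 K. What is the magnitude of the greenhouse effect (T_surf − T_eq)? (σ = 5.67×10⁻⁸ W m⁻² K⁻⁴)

ΔT ≈ 17.1 K

S = 2580/1.59² = 1021 W m⁻².
T_eq = [S(1−A)/(4σ)]^(1/4) = [1021×0.51/(4×5.67×10⁻⁸)]^(1/4) = 218.9 K.
ΔT = T_surf − T_eq = 236 − 218.9.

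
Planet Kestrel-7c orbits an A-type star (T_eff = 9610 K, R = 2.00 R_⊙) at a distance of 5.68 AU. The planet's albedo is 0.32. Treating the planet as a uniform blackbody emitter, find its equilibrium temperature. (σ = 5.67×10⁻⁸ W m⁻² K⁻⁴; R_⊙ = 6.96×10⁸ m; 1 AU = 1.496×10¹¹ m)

R_⋆ = 2.00 × 6.96×10⁸ = 1.39×10⁹ m.
d = 5.68 AU = 8.50×10¹¹ m.
L = 4πR_⋆²σT_⋆⁴ = 4π(1.39×10⁹)² × 5.67×10⁻⁸ × (9610)⁴ = 1.18×10²⁸ W.
S = L/(4πd²) = 1300 W m⁻².
Energy balance: absorbed = emitted ⇒ πR²·S(1−A) = 4πR²·σT_eq⁴, so T_eq⁴ = S(1−A)/(4σ).
T_eq = [1300 × 0.68 / (4 × 5.67×10⁻⁸)]^(1/4) = (3.89×10⁹)^(1/4) = 250 K.

T_eq ≈ 250 K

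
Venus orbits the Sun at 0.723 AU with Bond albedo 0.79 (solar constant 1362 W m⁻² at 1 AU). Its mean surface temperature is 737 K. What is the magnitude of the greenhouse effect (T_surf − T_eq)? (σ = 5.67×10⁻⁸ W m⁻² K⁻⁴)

ΔT ≈ 515.4 K

S = 1362/0.723² = 2606 W m⁻².
T_eq = [S(1−A)/(4σ)]^(1/4) = [2606×0.21/(4×5.67×10⁻⁸)]^(1/4) = 221.6 K.
ΔT = T_surf − T_eq = 737 − 221.6.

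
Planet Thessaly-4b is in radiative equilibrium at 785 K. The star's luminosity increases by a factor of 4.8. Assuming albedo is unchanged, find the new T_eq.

T_eq ∝ L^(1/4) · d^(−1/2).
T′ = 785 × 4.8^(1/4) = 1160 K.

T_eq ≈ 1160 K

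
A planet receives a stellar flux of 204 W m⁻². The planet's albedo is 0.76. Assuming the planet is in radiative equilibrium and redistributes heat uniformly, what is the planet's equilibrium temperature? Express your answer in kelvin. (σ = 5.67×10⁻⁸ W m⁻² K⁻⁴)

Energy balance: absorbed = emitted ⇒ πR²·S(1−A) = 4πR²·σT_eq⁴, so T_eq⁴ = S(1−A)/(4σ).
T_eq = [204 × 0.24 / (4 × 5.67×10⁻⁸)]^(1/4) = (2.16×10⁸)^(1/4) = 121 K.

T_eq ≈ 121 K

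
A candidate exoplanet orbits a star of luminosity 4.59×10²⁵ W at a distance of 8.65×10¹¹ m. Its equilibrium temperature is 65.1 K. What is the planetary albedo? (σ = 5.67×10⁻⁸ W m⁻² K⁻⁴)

A ≈ 0.17

Flux: S = L/(4πd²) = 4.59×10²⁵/(4π×(8.65×10¹¹)²) = 4.88 W m⁻².
From T_eq⁴ = S(1−A)/(4σ): 1−A = 4σT_eq⁴/S.
1−A = 4 × 5.67×10⁻⁸ × (65.1)⁴ / 4.88 = 0.834.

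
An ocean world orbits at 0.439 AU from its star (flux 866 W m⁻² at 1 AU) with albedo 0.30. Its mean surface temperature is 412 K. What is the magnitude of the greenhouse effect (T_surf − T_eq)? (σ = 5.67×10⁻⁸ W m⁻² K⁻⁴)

S = 866/0.439² = 4494 W m⁻².
T_eq = [S(1−A)/(4σ)]^(1/4) = [4494×0.70/(4×5.67×10⁻⁸)]^(1/4) = 343.2 K.
ΔT = T_surf − T_eq = 412 − 343.2.

ΔT ≈ 68.8 K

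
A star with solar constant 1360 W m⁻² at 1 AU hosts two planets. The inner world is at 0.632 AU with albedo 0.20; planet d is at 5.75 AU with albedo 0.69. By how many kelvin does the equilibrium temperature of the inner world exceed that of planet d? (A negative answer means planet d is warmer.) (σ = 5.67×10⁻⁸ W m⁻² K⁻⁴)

ΔT ≈ 244.5 K

T_eq = [S₀(1−A)/(4σd²)]^(1/4), so T ∝ (1−A)^(1/4) / √d.
T₁ = [1360×0.80/(4×5.67×10⁻⁸×0.632²)]^(1/4) = 331.05 K.
T₂ = [1360×0.31/(4×5.67×10⁻⁸×5.75²)]^(1/4) = 86.59 K.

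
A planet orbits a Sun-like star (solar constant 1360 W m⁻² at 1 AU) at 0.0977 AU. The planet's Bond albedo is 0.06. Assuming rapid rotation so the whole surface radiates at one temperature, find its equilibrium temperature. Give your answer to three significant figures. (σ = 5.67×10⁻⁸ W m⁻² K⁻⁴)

Flux at 0.0977 AU: S = 1360/0.0977² = 1.42×10⁵ W m⁻².
Energy balance: absorbed = emitted ⇒ πR²·S(1−A) = 4πR²·σT_eq⁴, so T_eq⁴ = S(1−A)/(4σ).
T_eq = [1.42×10⁵ × 0.94 / (4 × 5.67×10⁻⁸)]^(1/4) = (5.91×10¹¹)^(1/4) = 877 K.

T_eq ≈ 877 K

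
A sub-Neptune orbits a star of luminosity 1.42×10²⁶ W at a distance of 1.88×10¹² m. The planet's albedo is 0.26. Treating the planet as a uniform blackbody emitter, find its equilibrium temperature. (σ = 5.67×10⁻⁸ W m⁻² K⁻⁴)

T_eq ≈ 56.8 K

Flux: S = L/(4πd²) = 1.42×10²⁶/(4π×(1.88×10¹²)²) = 3.20 W m⁻².
Energy balance: absorbed = emitted ⇒ πR²·S(1−A) = 4πR²·σT_eq⁴, so T_eq⁴ = S(1−A)/(4σ).
T_eq = [3.20 × 0.74 / (4 × 5.67×10⁻⁸)]^(1/4) = (1.04×10⁷)^(1/4) = 56.8 K.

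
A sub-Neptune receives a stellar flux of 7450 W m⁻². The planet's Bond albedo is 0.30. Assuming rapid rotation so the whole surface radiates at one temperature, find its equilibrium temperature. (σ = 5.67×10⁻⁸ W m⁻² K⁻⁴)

T_eq ≈ 389 K

Energy balance: absorbed = emitted ⇒ πR²·S(1−A) = 4πR²·σT_eq⁴, so T_eq⁴ = S(1−A)/(4σ).
T_eq = [7450 × 0.70 / (4 × 5.67×10⁻⁸)]^(1/4) = (2.30×10¹⁰)^(1/4) = 389 K.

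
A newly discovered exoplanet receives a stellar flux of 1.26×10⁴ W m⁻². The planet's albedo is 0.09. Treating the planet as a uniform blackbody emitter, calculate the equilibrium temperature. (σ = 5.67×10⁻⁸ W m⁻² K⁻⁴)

T_eq ≈ 474 K

Energy balance: absorbed = emitted ⇒ πR²·S(1−A) = 4πR²·σT_eq⁴, so T_eq⁴ = S(1−A)/(4σ).
T_eq = [1.26×10⁴ × 0.91 / (4 × 5.67×10⁻⁸)]^(1/4) = (5.06×10¹⁰)^(1/4) = 474 K.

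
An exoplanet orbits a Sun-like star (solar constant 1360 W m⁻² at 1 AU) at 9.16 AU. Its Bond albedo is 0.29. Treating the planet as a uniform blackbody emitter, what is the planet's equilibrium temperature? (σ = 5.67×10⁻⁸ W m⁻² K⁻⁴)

T_eq ≈ 84.4 K

Flux at 9.16 AU: S = 1360/9.16² = 16.2 W m⁻².
Energy balance: absorbed = emitted ⇒ πR²·S(1−A) = 4πR²·σT_eq⁴, so T_eq⁴ = S(1−A)/(4σ).
T_eq = [16.2 × 0.71 / (4 × 5.67×10⁻⁸)]^(1/4) = (5.07×10⁷)^(1/4) = 84.4 K.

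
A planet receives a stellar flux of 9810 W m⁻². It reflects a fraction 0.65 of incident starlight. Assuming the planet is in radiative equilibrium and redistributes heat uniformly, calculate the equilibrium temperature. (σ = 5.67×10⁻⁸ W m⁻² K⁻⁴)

Energy balance: absorbed = emitted ⇒ πR²·S(1−A) = 4πR²·σT_eq⁴, so T_eq⁴ = S(1−A)/(4σ).
T_eq = [9810 × 0.35 / (4 × 5.67×10⁻⁸)]^(1/4) = (1.51×10¹⁰)^(1/4) = 351 K.

T_eq ≈ 351 K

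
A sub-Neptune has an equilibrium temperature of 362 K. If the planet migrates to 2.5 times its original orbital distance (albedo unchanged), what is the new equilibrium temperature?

T_eq ∝ L^(1/4) · d^(−1/2).
T′ = 362 / 2.5^(1/2) = 229 K.

T_eq ≈ 229 K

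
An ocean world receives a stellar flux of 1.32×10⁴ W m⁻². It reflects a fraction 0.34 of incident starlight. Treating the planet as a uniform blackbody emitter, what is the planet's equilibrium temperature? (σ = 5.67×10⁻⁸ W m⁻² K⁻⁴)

Energy balance: absorbed = emitted ⇒ πR²·S(1−A) = 4πR²·σT_eq⁴, so T_eq⁴ = S(1−A)/(4σ).
T_eq = [1.32×10⁴ × 0.66 / (4 × 5.67×10⁻⁸)]^(1/4) = (3.84×10¹⁰)^(1/4) = 443 K.

T_eq ≈ 443 K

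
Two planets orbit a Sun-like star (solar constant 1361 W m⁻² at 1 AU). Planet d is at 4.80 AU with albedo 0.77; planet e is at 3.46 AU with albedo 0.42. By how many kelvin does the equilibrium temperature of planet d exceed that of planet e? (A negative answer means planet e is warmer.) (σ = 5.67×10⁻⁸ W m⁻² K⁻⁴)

ΔT ≈ -42.6 K

T_eq = [S₀(1−A)/(4σd²)]^(1/4), so T ∝ (1−A)^(1/4) / √d.
T₁ = [1361×0.23/(4×5.67×10⁻⁸×4.80²)]^(1/4) = 87.98 K.
T₂ = [1361×0.58/(4×5.67×10⁻⁸×3.46²)]^(1/4) = 130.58 K.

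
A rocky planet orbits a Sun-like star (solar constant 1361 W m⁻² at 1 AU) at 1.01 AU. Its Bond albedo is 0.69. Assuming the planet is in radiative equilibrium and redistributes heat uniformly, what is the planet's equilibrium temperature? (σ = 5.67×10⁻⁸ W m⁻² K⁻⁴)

T_eq ≈ 207 K

Flux at 1.01 AU: S = 1361/1.01² = 1330 W m⁻².
Energy balance: absorbed = emitted ⇒ πR²·S(1−A) = 4πR²·σT_eq⁴, so T_eq⁴ = S(1−A)/(4σ).
T_eq = [1330 × 0.31 / (4 × 5.67×10⁻⁸)]^(1/4) = (1.82×10⁹)^(1/4) = 207 K.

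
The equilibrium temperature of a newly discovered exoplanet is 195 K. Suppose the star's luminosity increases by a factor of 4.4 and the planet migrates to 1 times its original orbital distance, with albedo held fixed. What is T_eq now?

T_eq ∝ L^(1/4) · d^(−1/2).
T′ = 195 × 4.4^(1/4) / 1^(1/2) = 282 K.

T_eq ≈ 282 K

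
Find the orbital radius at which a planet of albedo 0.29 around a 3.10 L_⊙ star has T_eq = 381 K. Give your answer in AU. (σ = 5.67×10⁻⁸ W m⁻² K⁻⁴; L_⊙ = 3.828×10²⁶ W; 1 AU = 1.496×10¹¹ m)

d ≈ 0.792 AU

L = 3.10 × 3.828×10²⁶ = 1.19×10²⁷ W.
From T_eq⁴ = L(1−A)/(16πσd²): d = √[L(1−A)/(16πσT_eq⁴)].
d = √[1.19×10²⁷ × 0.71 / (16π × 5.67×10⁻⁸ × (381)⁴)] = 1.18×10¹¹ m = 0.792 AU.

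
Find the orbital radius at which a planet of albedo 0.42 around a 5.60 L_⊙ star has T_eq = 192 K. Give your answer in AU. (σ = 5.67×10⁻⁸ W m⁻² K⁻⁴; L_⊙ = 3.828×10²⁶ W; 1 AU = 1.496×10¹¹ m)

d ≈ 3.79 AU

L = 5.60 × 3.828×10²⁶ = 2.14×10²⁷ W.
From T_eq⁴ = L(1−A)/(16πσd²): d = √[L(1−A)/(16πσT_eq⁴)].
d = √[2.14×10²⁷ × 0.58 / (16π × 5.67×10⁻⁸ × (192)⁴)] = 5.67×10¹¹ m = 3.79 AU.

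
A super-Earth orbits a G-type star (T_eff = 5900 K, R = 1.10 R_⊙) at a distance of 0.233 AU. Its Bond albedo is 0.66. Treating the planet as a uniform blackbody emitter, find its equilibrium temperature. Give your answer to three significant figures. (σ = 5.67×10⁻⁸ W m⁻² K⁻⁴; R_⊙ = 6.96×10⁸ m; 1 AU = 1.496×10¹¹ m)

T_eq ≈ 472 K

R_⋆ = 1.10 × 6.96×10⁸ = 7.66×10⁸ m.
d = 0.233 AU = 3.49×10¹⁰ m.
L = 4πR_⋆²σT_⋆⁴ = 4π(7.66×10⁸)² × 5.67×10⁻⁸ × (5900)⁴ = 5.06×10²⁶ W.
S = L/(4πd²) = 3.31×10⁴ W m⁻².
Energy balance: absorbed = emitted ⇒ πR²·S(1−A) = 4πR²·σT_eq⁴, so T_eq⁴ = S(1−A)/(4σ).
T_eq = [3.31×10⁴ × 0.34 / (4 × 5.67×10⁻⁸)]^(1/4) = (4.97×10¹⁰)^(1/4) = 472 K.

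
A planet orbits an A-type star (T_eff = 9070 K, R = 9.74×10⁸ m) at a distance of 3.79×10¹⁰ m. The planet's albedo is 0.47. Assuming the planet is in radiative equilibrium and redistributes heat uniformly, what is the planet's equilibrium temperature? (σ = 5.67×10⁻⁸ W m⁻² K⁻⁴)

T_eq ≈ 877 K

L = 4πR_⋆²σT_⋆⁴ = 4π(9.74×10⁸)² × 5.67×10⁻⁸ × (9070)⁴ = 4.57×10²⁷ W.
S = L/(4πd²) = 2.53×10⁵ W m⁻².
Energy balance: absorbed = emitted ⇒ πR²·S(1−A) = 4πR²·σT_eq⁴, so T_eq⁴ = S(1−A)/(4σ).
T_eq = [2.53×10⁵ × 0.53 / (4 × 5.67×10⁻⁸)]^(1/4) = (5.92×10¹¹)^(1/4) = 877 K.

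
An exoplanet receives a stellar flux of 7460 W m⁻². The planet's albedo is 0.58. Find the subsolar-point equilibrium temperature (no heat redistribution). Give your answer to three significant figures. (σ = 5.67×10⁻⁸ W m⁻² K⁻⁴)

T_ss ≈ 485 K

At the subsolar point the surface absorbs S(1−A) and emits σT⁴ per unit area — no factor of 4, since only the local patch is in balance.
T = [7460 × 0.42 / 5.67×10⁻⁸]^(1/4) = (5.53×10¹⁰)^(1/4) = 485 K.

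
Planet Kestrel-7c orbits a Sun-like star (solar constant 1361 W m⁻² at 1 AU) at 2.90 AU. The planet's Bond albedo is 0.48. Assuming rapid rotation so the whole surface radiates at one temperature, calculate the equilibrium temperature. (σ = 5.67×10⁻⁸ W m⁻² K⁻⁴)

T_eq ≈ 139 K

Flux at 2.90 AU: S = 1361/2.90² = 162 W m⁻².
Energy balance: absorbed = emitted ⇒ πR²·S(1−A) = 4πR²·σT_eq⁴, so T_eq⁴ = S(1−A)/(4σ).
T_eq = [162 × 0.52 / (4 × 5.67×10⁻⁸)]^(1/4) = (3.71×10⁸)^(1/4) = 139 K.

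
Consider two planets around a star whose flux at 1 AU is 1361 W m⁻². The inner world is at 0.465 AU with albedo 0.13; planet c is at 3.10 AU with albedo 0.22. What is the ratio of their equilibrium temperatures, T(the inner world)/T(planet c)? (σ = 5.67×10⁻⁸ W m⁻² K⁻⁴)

T₁/T₂ ≈ 2.653

T_eq = [S₀(1−A)/(4σd²)]^(1/4), so T ∝ (1−A)^(1/4) / √d.
T₁ = [1361×0.87/(4×5.67×10⁻⁸×0.465²)]^(1/4) = 394.19 K.
T₂ = [1361×0.78/(4×5.67×10⁻⁸×3.10²)]^(1/4) = 148.56 K.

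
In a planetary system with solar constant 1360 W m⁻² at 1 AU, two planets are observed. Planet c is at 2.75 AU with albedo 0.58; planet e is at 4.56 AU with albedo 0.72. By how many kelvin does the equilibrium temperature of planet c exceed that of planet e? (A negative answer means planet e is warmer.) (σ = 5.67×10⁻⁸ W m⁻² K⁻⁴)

ΔT ≈ 40.3 K

T_eq = [S₀(1−A)/(4σd²)]^(1/4), so T ∝ (1−A)^(1/4) / √d.
T₁ = [1360×0.42/(4×5.67×10⁻⁸×2.75²)]^(1/4) = 135.09 K.
T₂ = [1360×0.28/(4×5.67×10⁻⁸×4.56²)]^(1/4) = 94.79 K.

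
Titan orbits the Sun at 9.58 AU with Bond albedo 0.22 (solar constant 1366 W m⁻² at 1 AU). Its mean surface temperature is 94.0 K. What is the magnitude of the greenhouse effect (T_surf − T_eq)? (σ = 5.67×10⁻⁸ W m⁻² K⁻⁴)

S = 1366/9.58² = 14.88 W m⁻².
T_eq = [S(1−A)/(4σ)]^(1/4) = [14.88×0.78/(4×5.67×10⁻⁸)]^(1/4) = 84.6 K.
ΔT = T_surf − T_eq = 94 − 84.6.

ΔT ≈ 9.4 K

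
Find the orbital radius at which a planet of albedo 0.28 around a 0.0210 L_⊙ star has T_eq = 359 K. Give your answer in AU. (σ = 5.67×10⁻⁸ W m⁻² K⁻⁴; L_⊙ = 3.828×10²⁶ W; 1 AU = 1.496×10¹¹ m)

L = 0.0210 × 3.828×10²⁶ = 8.04×10²⁴ W.
From T_eq⁴ = L(1−A)/(16πσd²): d = √[L(1−A)/(16πσT_eq⁴)].
d = √[8.04×10²⁴ × 0.72 / (16π × 5.67×10⁻⁸ × (359)⁴)] = 1.11×10¹⁰ m = 0.0739 AU.

d ≈ 0.0739 AU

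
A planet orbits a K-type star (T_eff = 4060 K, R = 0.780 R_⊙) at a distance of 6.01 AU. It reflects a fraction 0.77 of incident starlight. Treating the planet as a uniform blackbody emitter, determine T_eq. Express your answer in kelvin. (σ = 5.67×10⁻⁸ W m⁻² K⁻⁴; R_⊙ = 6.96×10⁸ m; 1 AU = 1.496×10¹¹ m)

T_eq ≈ 48.9 K

R_⋆ = 0.780 × 6.96×10⁸ = 5.43×10⁸ m.
d = 6.01 AU = 8.99×10¹¹ m.
L = 4πR_⋆²σT_⋆⁴ = 4π(5.43×10⁸)² × 5.67×10⁻⁸ × (4060)⁴ = 5.71×10²⁵ W.
S = L/(4πd²) = 5.62 W m⁻².
Energy balance: absorbed = emitted ⇒ πR²·S(1−A) = 4πR²·σT_eq⁴, so T_eq⁴ = S(1−A)/(4σ).
T_eq = [5.62 × 0.23 / (4 × 5.67×10⁻⁸)]^(1/4) = (5.70×10⁶)^(1/4) = 48.9 K.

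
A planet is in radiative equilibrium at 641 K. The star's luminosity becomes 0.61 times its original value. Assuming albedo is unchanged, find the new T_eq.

T_eq ∝ L^(1/4) · d^(−1/2).
T′ = 641 × 0.61^(1/4) = 566 K.

T_eq ≈ 566 K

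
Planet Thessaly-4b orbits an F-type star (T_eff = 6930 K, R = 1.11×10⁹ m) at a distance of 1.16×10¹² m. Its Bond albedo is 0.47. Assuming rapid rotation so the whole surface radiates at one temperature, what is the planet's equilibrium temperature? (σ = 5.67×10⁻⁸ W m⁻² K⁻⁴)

L = 4πR_⋆²σT_⋆⁴ = 4π(1.11×10⁹)² × 5.67×10⁻⁸ × (6930)⁴ = 2.02×10²⁷ W.
S = L/(4πd²) = 120 W m⁻².
Energy balance: absorbed = emitted ⇒ πR²·S(1−A) = 4πR²·σT_eq⁴, so T_eq⁴ = S(1−A)/(4σ).
T_eq = [120 × 0.53 / (4 × 5.67×10⁻⁸)]^(1/4) = (2.80×10⁸)^(1/4) = 129 K.

T_eq ≈ 129 K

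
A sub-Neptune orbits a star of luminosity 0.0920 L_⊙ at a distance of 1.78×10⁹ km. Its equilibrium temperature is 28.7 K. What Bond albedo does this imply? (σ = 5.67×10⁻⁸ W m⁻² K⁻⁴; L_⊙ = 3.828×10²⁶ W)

A ≈ 0.83

d = 1.78×10⁹ km = 1.78×10¹² m.
L = 0.0920 × 3.828×10²⁶ = 3.52×10²⁵ W.
Flux: S = L/(4πd²) = 3.52×10²⁵/(4π×(1.78×10¹²)²) = 0.885 W m⁻².
From T_eq⁴ = S(1−A)/(4σ): 1−A = 4σT_eq⁴/S.
1−A = 4 × 5.67×10⁻⁸ × (28.7)⁴ / 0.885 = 0.174.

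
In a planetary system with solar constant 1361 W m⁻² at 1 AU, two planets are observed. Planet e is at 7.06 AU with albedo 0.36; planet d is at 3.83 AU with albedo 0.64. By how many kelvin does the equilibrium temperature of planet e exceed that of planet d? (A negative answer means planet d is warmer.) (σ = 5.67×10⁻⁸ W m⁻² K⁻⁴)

ΔT ≈ -16.5 K

T_eq = [S₀(1−A)/(4σd²)]^(1/4), so T ∝ (1−A)^(1/4) / √d.
T₁ = [1361×0.64/(4×5.67×10⁻⁸×7.06²)]^(1/4) = 93.69 K.
T₂ = [1361×0.36/(4×5.67×10⁻⁸×3.83²)]^(1/4) = 110.16 K.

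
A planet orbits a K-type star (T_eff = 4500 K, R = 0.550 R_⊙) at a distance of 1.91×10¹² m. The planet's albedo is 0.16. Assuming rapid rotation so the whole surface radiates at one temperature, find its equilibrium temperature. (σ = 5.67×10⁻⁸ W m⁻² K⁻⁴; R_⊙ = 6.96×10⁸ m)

R_⋆ = 0.550 × 6.96×10⁸ = 3.83×10⁸ m.
L = 4πR_⋆²σT_⋆⁴ = 4π(3.83×10⁸)² × 5.67×10⁻⁸ × (4500)⁴ = 4.28×10²⁵ W.
S = L/(4πd²) = 0.934 W m⁻².
Energy balance: absorbed = emitted ⇒ πR²·S(1−A) = 4πR²·σT_eq⁴, so T_eq⁴ = S(1−A)/(4σ).
T_eq = [0.934 × 0.84 / (4 × 5.67×10⁻⁸)]^(1/4) = (3.46×10⁶)^(1/4) = 43.1 K.

T_eq ≈ 43.1 K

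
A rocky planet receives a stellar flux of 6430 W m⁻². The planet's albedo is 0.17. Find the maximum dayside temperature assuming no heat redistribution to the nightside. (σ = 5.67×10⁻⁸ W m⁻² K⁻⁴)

With no redistribution each surface element balances locally: S(1−A) = σT⁴.
T = [6430 × 0.83 / 5.67×10⁻⁸]^(1/4) = (9.41×10¹⁰)^(1/4) = 554 K.

T_ss ≈ 554 K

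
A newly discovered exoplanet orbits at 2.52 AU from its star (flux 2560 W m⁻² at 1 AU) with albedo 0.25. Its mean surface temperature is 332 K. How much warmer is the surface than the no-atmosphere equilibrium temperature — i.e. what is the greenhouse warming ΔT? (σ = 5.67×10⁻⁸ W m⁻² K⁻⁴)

S = 2560/2.52² = 403.1 W m⁻².
T_eq = [S(1−A)/(4σ)]^(1/4) = [403.1×0.75/(4×5.67×10⁻⁸)]^(1/4) = 191.1 K.
ΔT = T_surf − T_eq = 332 − 191.1.

ΔT ≈ 140.9 K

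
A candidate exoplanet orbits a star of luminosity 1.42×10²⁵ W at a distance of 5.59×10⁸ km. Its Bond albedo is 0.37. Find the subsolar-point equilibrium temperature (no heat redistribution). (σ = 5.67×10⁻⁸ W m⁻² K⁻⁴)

T_ss ≈ 79.6 K

d = 5.59×10⁸ km = 5.59×10¹¹ m.
Flux: S = L/(4πd²) = 1.42×10²⁵/(4π×(5.59×10¹¹)²) = 3.62 W m⁻².
At the subsolar point the surface absorbs S(1−A) and emits σT⁴ per unit area — no factor of 4, since only the local patch is in balance.
T = [3.62 × 0.63 / 5.67×10⁻⁸]^(1/4) = (4.02×10⁷)^(1/4) = 79.6 K.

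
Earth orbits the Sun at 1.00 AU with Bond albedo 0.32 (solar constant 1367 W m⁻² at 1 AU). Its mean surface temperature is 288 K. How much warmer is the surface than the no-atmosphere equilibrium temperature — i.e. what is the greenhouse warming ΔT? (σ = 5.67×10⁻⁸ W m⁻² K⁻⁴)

S = 1367/1.00² = 1367 W m⁻².
T_eq = [S(1−A)/(4σ)]^(1/4) = [1367×0.68/(4×5.67×10⁻⁸)]^(1/4) = 253.0 K.
ΔT = T_surf − T_eq = 288 − 253.0.

ΔT ≈ 35.0 K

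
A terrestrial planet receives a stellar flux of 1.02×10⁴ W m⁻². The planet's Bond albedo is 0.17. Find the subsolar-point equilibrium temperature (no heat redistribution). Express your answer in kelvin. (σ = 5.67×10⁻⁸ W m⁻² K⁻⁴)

At the subsolar point the surface absorbs S(1−A) and emits σT⁴ per unit area — no factor of 4, since only the local patch is in balance.
T = [1.02×10⁴ × 0.83 / 5.67×10⁻⁸]^(1/4) = (1.49×10¹¹)^(1/4) = 622 K.

T_ss ≈ 622 K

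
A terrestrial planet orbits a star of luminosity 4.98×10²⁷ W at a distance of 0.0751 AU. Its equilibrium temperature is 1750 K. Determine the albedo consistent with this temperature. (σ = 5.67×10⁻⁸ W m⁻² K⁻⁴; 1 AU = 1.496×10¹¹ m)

A ≈ 0.32

d = 0.0751 AU = 1.12×10¹⁰ m.
Flux: S = L/(4πd²) = 4.98×10²⁷/(4π×(1.12×10¹⁰)²) = 3.14×10⁶ W m⁻².
From T_eq⁴ = S(1−A)/(4σ): 1−A = 4σT_eq⁴/S.
1−A = 4 × 5.67×10⁻⁸ × (1750)⁴ / 3.14×10⁶ = 0.678.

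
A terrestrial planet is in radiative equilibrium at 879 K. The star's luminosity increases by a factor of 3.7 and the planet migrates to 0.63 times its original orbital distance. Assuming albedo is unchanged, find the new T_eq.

T_eq ≈ 1540 K

T_eq ∝ L^(1/4) · d^(−1/2).
T′ = 879 × 3.7^(1/4) / 0.63^(1/2) = 1540 K.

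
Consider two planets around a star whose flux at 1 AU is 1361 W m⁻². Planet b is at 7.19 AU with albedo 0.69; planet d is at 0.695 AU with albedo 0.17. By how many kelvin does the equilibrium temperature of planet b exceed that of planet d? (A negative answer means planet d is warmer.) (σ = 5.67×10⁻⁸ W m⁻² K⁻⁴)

T_eq = [S₀(1−A)/(4σd²)]^(1/4), so T ∝ (1−A)^(1/4) / √d.
T₁ = [1361×0.31/(4×5.67×10⁻⁸×7.19²)]^(1/4) = 77.45 K.
T₂ = [1361×0.83/(4×5.67×10⁻⁸×0.695²)]^(1/4) = 318.66 K.

ΔT ≈ -241.2 K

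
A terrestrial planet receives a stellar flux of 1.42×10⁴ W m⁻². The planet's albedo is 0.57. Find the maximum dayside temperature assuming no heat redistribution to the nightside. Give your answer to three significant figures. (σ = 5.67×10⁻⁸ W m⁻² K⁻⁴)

T_ss ≈ 573 K

With no redistribution each surface element balances locally: S(1−A) = σT⁴.
T = [1.42×10⁴ × 0.43 / 5.67×10⁻⁸]^(1/4) = (1.08×10¹¹)^(1/4) = 573 K.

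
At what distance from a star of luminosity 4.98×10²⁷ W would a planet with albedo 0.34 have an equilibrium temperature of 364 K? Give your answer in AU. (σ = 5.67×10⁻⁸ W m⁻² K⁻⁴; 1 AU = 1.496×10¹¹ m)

From T_eq⁴ = L(1−A)/(16πσd²): d = √[L(1−A)/(16πσT_eq⁴)].
d = √[4.98×10²⁷ × 0.66 / (16π × 5.67×10⁻⁸ × (364)⁴)] = 2.56×10¹¹ m = 1.71 AU.

d ≈ 1.71 AU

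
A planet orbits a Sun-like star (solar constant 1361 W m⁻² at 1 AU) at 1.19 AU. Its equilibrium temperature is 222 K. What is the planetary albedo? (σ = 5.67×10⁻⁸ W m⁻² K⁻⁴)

A ≈ 0.43

Flux at 1.19 AU: S = 1361/1.19² = 961 W m⁻².
From T_eq⁴ = S(1−A)/(4σ): 1−A = 4σT_eq⁴/S.
1−A = 4 × 5.67×10⁻⁸ × (222)⁴ / 961 = 0.573.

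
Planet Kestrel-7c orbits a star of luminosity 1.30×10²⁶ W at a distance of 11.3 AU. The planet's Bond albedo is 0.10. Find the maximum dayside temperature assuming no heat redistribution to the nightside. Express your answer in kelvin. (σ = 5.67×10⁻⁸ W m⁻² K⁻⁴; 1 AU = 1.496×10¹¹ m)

d = 11.3 AU = 1.69×10¹² m.
Flux: S = L/(4πd²) = 1.30×10²⁶/(4π×(1.69×10¹²)²) = 3.62 W m⁻².
With no redistribution each surface element balances locally: S(1−A) = σT⁴.
T = [3.62 × 0.90 / 5.67×10⁻⁸]^(1/4) = (5.75×10⁷)^(1/4) = 87.1 K.

T_ss ≈ 87.1 K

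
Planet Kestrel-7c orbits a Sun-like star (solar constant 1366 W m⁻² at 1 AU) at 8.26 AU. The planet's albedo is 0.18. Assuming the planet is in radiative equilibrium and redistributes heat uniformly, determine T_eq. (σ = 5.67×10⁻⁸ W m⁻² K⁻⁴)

T_eq ≈ 92.2 K

Flux at 8.26 AU: S = 1366/8.26² = 20.0 W m⁻².
Energy balance: absorbed = emitted ⇒ πR²·S(1−A) = 4πR²·σT_eq⁴, so T_eq⁴ = S(1−A)/(4σ).
T_eq = [20.0 × 0.82 / (4 × 5.67×10⁻⁸)]^(1/4) = (7.24×10⁷)^(1/4) = 92.2 K.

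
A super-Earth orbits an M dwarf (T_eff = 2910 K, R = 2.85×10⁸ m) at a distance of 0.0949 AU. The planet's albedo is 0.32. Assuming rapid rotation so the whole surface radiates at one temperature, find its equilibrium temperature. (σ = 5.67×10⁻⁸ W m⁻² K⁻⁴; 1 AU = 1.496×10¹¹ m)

T_eq ≈ 265 K

d = 0.0949 AU = 1.42×10¹⁰ m.
L = 4πR_⋆²σT_⋆⁴ = 4π(2.85×10⁸)² × 5.67×10⁻⁸ × (2910)⁴ = 4.15×10²⁴ W.
S = L/(4πd²) = 1640 W m⁻².
Energy balance: absorbed = emitted ⇒ πR²·S(1−A) = 4πR²·σT_eq⁴, so T_eq⁴ = S(1−A)/(4σ).
T_eq = [1640 × 0.68 / (4 × 5.67×10⁻⁸)]^(1/4) = (4.91×10⁹)^(1/4) = 265 K.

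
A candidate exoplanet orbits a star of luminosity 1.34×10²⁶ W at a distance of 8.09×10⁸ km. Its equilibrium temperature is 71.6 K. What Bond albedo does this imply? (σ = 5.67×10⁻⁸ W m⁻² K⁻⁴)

d = 8.09×10⁸ km = 8.09×10¹¹ m.
Flux: S = L/(4πd²) = 1.34×10²⁶/(4π×(8.09×10¹¹)²) = 16.3 W m⁻².
From T_eq⁴ = S(1−A)/(4σ): 1−A = 4σT_eq⁴/S.
1−A = 4 × 5.67×10⁻⁸ × (71.6)⁴ / 16.3 = 0.366.

A ≈ 0.63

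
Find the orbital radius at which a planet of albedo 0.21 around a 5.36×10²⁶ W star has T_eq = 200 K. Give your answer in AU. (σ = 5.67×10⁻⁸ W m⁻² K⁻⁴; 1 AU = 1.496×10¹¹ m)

From T_eq⁴ = L(1−A)/(16πσd²): d = √[L(1−A)/(16πσT_eq⁴)].
d = √[5.36×10²⁶ × 0.79 / (16π × 5.67×10⁻⁸ × (200)⁴)] = 3.05×10¹¹ m = 2.04 AU.

d ≈ 2.04 AU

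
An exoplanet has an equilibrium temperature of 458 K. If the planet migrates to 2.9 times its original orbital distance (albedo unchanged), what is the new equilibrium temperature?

T_eq ∝ L^(1/4) · d^(−1/2).
T′ = 458 / 2.9^(1/2) = 269 K.

T_eq ≈ 269 K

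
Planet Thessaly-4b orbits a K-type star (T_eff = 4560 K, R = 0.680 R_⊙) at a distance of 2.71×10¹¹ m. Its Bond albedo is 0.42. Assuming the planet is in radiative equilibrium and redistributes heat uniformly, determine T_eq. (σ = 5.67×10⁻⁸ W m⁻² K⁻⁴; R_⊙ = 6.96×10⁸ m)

T_eq ≈ 118 K

R_⋆ = 0.680 × 6.96×10⁸ = 4.73×10⁸ m.
L = 4πR_⋆²σT_⋆⁴ = 4π(4.73×10⁸)² × 5.67×10⁻⁸ × (4560)⁴ = 6.90×10²⁵ W.
S = L/(4πd²) = 74.8 W m⁻².
Energy balance: absorbed = emitted ⇒ πR²·S(1−A) = 4πR²·σT_eq⁴, so T_eq⁴ = S(1−A)/(4σ).
T_eq = [74.8 × 0.58 / (4 × 5.67×10⁻⁸)]^(1/4) = (1.91×10⁸)^(1/4) = 118 K.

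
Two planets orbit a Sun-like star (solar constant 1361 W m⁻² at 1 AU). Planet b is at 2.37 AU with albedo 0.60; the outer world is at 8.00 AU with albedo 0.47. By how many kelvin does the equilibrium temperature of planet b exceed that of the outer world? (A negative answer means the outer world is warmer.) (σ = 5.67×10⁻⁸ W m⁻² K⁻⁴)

T_eq = [S₀(1−A)/(4σd²)]^(1/4), so T ∝ (1−A)^(1/4) / √d.
T₁ = [1361×0.40/(4×5.67×10⁻⁸×2.37²)]^(1/4) = 143.78 K.
T₂ = [1361×0.53/(4×5.67×10⁻⁸×8.00²)]^(1/4) = 83.96 K.

ΔT ≈ 59.8 K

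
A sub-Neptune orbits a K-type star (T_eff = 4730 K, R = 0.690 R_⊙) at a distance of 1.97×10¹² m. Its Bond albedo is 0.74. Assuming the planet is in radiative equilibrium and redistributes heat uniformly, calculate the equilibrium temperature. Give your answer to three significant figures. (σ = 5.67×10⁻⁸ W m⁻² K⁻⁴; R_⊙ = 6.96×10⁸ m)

T_eq ≈ 37.3 K

R_⋆ = 0.690 × 6.96×10⁸ = 4.80×10⁸ m.
L = 4πR_⋆²σT_⋆⁴ = 4π(4.80×10⁸)² × 5.67×10⁻⁸ × (4730)⁴ = 8.23×10²⁵ W.
S = L/(4πd²) = 1.69 W m⁻².
Energy balance: absorbed = emitted ⇒ πR²·S(1−A) = 4πR²·σT_eq⁴, so T_eq⁴ = S(1−A)/(4σ).
T_eq = [1.69 × 0.26 / (4 × 5.67×10⁻⁸)]^(1/4) = (1.93×10⁶)^(1/4) = 37.3 K.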